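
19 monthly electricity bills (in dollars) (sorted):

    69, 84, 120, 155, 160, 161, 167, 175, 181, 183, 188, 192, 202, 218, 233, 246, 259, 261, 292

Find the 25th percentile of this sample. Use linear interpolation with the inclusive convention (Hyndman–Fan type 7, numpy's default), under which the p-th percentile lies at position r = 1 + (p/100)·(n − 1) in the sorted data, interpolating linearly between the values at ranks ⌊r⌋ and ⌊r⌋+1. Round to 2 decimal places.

n = 19.
r = 1 + (25/100)·(19 − 1) = 1 + 4.5 = 5.5.
Rank 5 is 160 and rank 6 is 161.
Interpolate: 160 + 0.5·(161 − 160) = 160 + 0.5·1 = 160.5.

160.50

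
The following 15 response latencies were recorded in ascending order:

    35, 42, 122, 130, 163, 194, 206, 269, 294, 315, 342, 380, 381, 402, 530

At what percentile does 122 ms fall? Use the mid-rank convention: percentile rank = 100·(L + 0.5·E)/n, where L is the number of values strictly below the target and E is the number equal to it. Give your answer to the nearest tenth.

16.7

Count below 122: L = 2; count equal: E = 1; n = 15.
Percentile rank = 100·(2 + 0.5·1)/15 = 100·2.5/15 = 16.67.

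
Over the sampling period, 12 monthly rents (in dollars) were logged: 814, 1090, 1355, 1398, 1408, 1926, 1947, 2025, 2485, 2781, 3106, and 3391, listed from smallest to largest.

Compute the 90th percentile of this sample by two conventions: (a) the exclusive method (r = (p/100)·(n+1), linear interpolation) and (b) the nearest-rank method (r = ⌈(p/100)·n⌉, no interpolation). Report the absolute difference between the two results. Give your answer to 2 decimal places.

n = 12.
(a) r = 11.7; between ranks 11 (3106) and 12 (3391): 3305.5.
(b) the nearest-rank method: rank 11 → 3106.
|3305.5 − 3106| = 199.5.

199.50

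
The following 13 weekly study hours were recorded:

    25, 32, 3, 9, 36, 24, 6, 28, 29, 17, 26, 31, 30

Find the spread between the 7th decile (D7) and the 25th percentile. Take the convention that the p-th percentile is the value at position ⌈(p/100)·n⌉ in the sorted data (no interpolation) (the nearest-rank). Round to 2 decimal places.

13.00

Sorted: 3, 6, 9, 17, 24, 25, 26, 28, 29, 30, 31, 32, 36.
n = 13.
P25: rank ⌈25/100·13⌉ = 4 → 17.
P70: rank ⌈70/100·13⌉ = 10 → 30.
Difference: 30 − 17 = 13.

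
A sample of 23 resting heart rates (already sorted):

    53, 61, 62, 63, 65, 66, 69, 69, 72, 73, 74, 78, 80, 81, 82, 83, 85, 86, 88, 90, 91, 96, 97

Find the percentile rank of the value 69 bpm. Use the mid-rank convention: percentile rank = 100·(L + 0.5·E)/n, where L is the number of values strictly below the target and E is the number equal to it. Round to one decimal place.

Count below 69: L = 6; count equal: E = 2; n = 23.
Percentile rank = 100·(6 + 0.5·2)/23 = 100·7/23 = 30.43.

30.4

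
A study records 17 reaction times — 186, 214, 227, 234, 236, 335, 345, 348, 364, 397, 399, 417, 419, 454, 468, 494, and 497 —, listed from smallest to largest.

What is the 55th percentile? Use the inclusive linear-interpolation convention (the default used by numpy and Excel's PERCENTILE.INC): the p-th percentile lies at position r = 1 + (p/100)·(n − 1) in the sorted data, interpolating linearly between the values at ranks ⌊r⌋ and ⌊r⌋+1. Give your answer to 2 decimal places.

n = 17.
r = 1 + (55/100)·(17 − 1) = 1 + 8.8 = 9.8.
Rank 9 is 364 and rank 10 is 397.
Interpolate: 364 + 0.8·(397 − 364) = 364 + 0.8·33 = 390.4.

390.40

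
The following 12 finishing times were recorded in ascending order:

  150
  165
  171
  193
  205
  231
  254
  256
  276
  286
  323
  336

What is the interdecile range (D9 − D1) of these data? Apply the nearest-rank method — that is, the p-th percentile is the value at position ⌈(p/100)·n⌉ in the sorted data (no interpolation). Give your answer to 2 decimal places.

158.00

n = 12.
P10: rank ⌈10/100·12⌉ = 2 → 165.
P90: rank ⌈90/100·12⌉ = 11 → 323.
Difference: 323 − 165 = 158.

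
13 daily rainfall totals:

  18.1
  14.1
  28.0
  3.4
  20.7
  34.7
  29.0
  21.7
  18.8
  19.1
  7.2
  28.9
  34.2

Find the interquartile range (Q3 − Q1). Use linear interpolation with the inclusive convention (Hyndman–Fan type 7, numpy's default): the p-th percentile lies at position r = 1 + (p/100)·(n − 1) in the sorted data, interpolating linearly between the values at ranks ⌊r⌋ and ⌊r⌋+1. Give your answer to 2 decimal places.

10.80

Sorted: 3.4, 7.2, 14.1, 18.1, 18.8, 19.1, 20.7, 21.7, 28.0, 28.9, 29.0, 34.2, 34.7.
n = 13.
P25: r = 4 (integer) → 18.1.
P75: r = 10 (integer) → 28.9.
Difference: 28.9 − 18.1 = 10.8.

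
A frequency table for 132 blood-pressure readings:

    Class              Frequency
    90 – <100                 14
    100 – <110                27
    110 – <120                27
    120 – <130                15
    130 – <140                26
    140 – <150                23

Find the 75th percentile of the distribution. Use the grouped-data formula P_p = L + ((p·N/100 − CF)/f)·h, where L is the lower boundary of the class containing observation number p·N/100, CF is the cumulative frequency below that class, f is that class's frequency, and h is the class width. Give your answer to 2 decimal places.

136.15

N = 132; target position k = 75/100 · 132 = 99.
Cumulative frequencies: 14, 41, 68, 83, 109, 132.
Observation 99 falls in the class 130 – <140.
L = 130, CF = 83, f = 26, h = 10.
P75 = 130 + ((99 − 83)/26)·10 = 130 + 6.15385 = 136.154.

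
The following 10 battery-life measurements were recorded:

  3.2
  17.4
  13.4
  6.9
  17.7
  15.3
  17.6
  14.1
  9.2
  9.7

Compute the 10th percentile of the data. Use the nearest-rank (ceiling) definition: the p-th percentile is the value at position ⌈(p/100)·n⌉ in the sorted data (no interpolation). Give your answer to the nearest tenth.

3.2

Sorted: 3.2, 6.9, 9.2, 9.7, 13.4, 14.1, 15.3, 17.4, 17.6, 17.7.
n = 10.
Position = ⌈10/100 · 10⌉ = ⌈1⌉ = 1.
The value at rank 1 is 3.2.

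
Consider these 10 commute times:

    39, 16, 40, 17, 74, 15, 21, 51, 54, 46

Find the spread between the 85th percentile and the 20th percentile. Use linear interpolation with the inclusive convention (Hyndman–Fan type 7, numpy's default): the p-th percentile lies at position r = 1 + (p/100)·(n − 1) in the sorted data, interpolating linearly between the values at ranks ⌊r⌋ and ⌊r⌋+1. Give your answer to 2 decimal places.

36.15

Sorted: 15, 16, 17, 21, 39, 40, 46, 51, 54, 74.
n = 10.
P20: r = 2.8; ranks 2–3 are 16, 17; interpolating gives 16.8.
P85: r = 8.65; ranks 8–9 are 51, 54; interpolating gives 52.95.
Difference: 52.95 − 16.8 = 36.15.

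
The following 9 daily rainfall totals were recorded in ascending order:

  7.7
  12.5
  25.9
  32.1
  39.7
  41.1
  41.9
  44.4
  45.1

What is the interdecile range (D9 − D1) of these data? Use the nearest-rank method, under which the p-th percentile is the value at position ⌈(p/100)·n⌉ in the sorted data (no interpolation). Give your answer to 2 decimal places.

n = 9.
P10: rank ⌈10/100·9⌉ = 1 → 7.7.
P90: rank ⌈90/100·9⌉ = 9 → 45.1.
Difference: 45.1 − 7.7 = 37.4.

37.40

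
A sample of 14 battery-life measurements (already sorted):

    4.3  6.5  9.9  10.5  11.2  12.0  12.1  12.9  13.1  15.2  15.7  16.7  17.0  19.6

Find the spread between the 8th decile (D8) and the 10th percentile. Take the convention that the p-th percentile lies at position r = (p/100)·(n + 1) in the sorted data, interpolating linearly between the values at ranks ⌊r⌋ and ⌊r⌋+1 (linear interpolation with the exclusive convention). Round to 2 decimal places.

11.30

n = 14.
P10: r = 1.5; ranks 1–2 are 4.3, 6.5; interpolating gives 5.4.
P80: r = 12 (integer) → 16.7.
Difference: 16.7 − 5.4 = 11.3.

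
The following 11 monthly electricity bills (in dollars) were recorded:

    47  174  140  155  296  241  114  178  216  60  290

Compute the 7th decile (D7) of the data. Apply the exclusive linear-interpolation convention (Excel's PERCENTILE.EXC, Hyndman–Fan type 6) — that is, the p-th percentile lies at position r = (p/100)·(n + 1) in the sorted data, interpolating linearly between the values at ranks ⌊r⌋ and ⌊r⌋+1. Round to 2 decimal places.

226.00

Sorted: 47, 60, 114, 140, 155, 174, 178, 216, 241, 290, 296.
n = 11.
r = (70/100)·(11 + 1) = 8.4.
Rank 8 is 216 and rank 9 is 241.
Interpolate: 216 + 0.4·(241 − 216) = 216 + 0.4·25 = 226.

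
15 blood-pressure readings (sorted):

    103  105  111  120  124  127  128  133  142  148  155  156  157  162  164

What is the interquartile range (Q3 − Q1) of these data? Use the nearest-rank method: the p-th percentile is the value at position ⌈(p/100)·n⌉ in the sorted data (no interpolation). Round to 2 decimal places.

n = 15.
P25: rank ⌈25/100·15⌉ = 4 → 120.
P75: rank ⌈75/100·15⌉ = 12 → 156.
Difference: 156 − 120 = 36.

36.00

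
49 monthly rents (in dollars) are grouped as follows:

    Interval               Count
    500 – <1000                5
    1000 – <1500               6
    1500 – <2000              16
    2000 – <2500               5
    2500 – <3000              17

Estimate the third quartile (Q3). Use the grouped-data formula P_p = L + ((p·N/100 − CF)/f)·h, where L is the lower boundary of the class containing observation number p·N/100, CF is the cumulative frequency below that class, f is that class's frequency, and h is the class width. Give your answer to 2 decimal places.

N = 49; target position k = 75/100 · 49 = 36.75.
Cumulative frequencies: 5, 11, 27, 32, 49.
Observation 36.75 falls in the class 2500 – <3000.
L = 2500, CF = 32, f = 17, h = 500.
P75 = 2500 + ((36.75 − 32)/17)·500 = 2500 + 139.706 = 2639.71.

2639.71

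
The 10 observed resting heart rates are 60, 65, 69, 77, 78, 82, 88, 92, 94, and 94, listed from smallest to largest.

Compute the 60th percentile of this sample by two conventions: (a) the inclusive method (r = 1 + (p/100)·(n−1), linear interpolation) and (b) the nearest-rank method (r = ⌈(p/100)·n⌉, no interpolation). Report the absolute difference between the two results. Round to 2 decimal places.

2.40

n = 10.
(a) r = 6.4; between ranks 6 (82) and 7 (88): 84.4.
(b) the nearest-rank method: rank 6 → 82.
|84.4 − 82| = 2.4.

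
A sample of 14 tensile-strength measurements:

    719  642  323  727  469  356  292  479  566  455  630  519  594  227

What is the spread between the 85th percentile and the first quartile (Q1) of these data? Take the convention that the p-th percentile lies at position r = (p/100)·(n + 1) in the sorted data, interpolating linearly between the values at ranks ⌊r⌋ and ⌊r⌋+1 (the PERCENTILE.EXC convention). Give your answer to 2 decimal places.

352.00

Sorted: 227, 292, 323, 356, 455, 469, 479, 519, 566, 594, 630, 642, 719, 727.
n = 14.
P25: r = 3.75; ranks 3–4 are 323, 356; interpolating gives 347.75.
P85: r = 12.75; ranks 12–13 are 642, 719; interpolating gives 699.75.
Difference: 699.75 − 347.75 = 352.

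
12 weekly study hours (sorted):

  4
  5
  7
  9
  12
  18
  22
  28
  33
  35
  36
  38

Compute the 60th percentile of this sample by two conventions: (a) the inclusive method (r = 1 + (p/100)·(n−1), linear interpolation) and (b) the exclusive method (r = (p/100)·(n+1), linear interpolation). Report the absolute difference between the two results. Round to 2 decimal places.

n = 12.
(a) r = 7.6; between ranks 7 (22) and 8 (28): 25.6.
(b) r = 7.8; between ranks 7 (22) and 8 (28): 26.8.
|25.6 − 26.8| = 1.2.

1.20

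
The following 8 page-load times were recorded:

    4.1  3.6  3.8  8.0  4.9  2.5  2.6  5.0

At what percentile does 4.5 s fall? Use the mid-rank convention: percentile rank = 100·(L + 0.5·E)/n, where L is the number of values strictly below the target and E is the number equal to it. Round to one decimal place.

Sorted: 2.5, 2.6, 3.6, 3.8, 4.1, 4.9, 5.0, 8.0.
Count below 4.5: L = 5; count equal: E = 0; n = 8.
Percentile rank = 100·(5 + 0.5·0)/8 = 100·5/8 = 62.5.

62.5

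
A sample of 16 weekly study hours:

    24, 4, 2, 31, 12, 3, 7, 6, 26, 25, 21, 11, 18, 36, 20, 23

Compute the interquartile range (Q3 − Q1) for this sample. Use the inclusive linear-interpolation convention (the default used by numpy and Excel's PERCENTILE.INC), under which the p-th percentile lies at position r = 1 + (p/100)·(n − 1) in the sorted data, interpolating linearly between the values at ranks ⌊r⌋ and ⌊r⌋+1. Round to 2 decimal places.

Sorted: 2, 3, 4, 6, 7, 11, 12, 18, 20, 21, 23, 24, 25, 26, 31, 36.
n = 16.
P25: r = 4.75; ranks 4–5 are 6, 7; interpolating gives 6.75.
P75: r = 12.25; ranks 12–13 are 24, 25; interpolating gives 24.25.
Difference: 24.25 − 6.75 = 17.5.

17.50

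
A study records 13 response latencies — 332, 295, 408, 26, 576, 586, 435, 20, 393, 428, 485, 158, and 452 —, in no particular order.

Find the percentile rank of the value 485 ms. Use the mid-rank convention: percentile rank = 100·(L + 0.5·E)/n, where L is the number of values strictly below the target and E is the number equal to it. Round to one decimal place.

80.8

Sorted: 20, 26, 158, 295, 332, 393, 408, 428, 435, 452, 485, 576, 586.
Count below 485: L = 10; count equal: E = 1; n = 13.
Percentile rank = 100·(10 + 0.5·1)/13 = 100·10.5/13 = 80.77.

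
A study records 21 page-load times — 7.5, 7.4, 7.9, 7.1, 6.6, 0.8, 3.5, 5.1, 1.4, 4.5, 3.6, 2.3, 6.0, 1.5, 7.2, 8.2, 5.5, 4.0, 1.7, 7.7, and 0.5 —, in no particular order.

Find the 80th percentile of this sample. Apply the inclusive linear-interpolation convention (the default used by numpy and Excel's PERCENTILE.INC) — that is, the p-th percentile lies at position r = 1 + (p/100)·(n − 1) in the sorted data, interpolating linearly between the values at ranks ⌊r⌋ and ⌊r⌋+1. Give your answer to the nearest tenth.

Sorted: 0.5, 0.8, 1.4, 1.5, 1.7, 2.3, 3.5, 3.6, 4.0, 4.5, 5.1, 5.5, 6.0, 6.6, 7.1, 7.2, 7.4, 7.5, 7.7, 7.9, 8.2.
n = 21.
r = 1 + (80/100)·(21 − 1) = 1 + 16 = 17.
r is an integer, so P80 is the value at rank 17: 7.4.

7.4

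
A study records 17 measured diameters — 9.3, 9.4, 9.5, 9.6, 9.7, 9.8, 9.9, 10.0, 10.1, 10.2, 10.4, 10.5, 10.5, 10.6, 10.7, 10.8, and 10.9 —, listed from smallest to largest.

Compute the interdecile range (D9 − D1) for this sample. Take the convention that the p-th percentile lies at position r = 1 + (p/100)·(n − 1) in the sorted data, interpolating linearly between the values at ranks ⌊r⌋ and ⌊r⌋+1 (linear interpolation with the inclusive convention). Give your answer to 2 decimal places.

1.28

n = 17.
P10: r = 2.6; ranks 2–3 are 9.4, 9.5; interpolating gives 9.46.
P90: r = 15.4; ranks 15–16 are 10.7, 10.8; interpolating gives 10.74.
Difference: 10.74 − 9.46 = 1.28.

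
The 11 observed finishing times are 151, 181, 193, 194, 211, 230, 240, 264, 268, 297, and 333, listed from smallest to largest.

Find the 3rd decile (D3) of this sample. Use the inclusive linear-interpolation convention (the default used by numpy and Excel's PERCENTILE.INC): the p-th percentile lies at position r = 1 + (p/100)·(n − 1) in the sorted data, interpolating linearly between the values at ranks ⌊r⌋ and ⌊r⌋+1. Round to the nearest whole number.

194

n = 11.
r = 1 + (30/100)·(11 − 1) = 1 + 3 = 4.
r is an integer, so P30 is the value at rank 4: 194.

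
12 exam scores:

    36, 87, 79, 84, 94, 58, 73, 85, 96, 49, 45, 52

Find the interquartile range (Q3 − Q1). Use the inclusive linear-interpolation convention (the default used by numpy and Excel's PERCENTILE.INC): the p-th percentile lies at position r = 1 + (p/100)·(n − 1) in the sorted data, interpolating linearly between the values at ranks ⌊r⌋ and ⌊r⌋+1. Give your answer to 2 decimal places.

Sorted: 36, 45, 49, 52, 58, 73, 79, 84, 85, 87, 94, 96.
n = 12.
P25: r = 3.75; ranks 3–4 are 49, 52; interpolating gives 51.25.
P75: r = 9.25; ranks 9–10 are 85, 87; interpolating gives 85.5.
Difference: 85.5 − 51.25 = 34.25.

34.25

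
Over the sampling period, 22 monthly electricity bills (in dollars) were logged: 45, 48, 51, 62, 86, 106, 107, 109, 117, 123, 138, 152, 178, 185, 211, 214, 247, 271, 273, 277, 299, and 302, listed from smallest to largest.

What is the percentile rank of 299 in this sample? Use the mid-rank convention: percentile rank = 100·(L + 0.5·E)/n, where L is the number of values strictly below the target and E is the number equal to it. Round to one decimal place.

93.2

Count below 299: L = 20; count equal: E = 1; n = 22.
Percentile rank = 100·(20 + 0.5·1)/22 = 100·20.5/22 = 93.18.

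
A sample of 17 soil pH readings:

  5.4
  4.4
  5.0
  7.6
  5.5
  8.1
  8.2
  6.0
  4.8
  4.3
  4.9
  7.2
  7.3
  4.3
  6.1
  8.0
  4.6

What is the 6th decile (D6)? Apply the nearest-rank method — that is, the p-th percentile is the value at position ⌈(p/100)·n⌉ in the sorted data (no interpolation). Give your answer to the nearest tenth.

Sorted: 4.3, 4.3, 4.4, 4.6, 4.8, 4.9, 5.0, 5.4, 5.5, 6.0, 6.1, 7.2, 7.3, 7.6, 8.0, 8.1, 8.2.
n = 17.
Position = ⌈60/100 · 17⌉ = ⌈10.2⌉ = 11.
The value at rank 11 is 6.1.

6.1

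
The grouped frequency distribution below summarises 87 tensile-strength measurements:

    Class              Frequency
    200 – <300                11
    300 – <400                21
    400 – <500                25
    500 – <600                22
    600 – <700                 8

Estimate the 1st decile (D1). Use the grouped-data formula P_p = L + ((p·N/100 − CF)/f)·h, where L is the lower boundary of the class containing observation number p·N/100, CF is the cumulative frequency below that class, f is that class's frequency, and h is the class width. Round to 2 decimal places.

N = 87; target position k = 10/100 · 87 = 8.7.
Cumulative frequencies: 11, 32, 57, 79, 87.
Observation 8.7 falls in the class 200 – <300.
L = 200, CF = 0, f = 11, h = 100.
P10 = 200 + ((8.7 − 0)/11)·100 = 200 + 79.0909 = 279.091.

279.09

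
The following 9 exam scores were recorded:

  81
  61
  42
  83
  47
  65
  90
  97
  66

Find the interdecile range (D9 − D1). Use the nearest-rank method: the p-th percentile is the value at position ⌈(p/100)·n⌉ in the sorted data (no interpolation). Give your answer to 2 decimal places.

55.00

Sorted: 42, 47, 61, 65, 66, 81, 83, 90, 97.
n = 9.
P10: rank ⌈10/100·9⌉ = 1 → 42.
P90: rank ⌈90/100·9⌉ = 9 → 97.
Difference: 97 − 42 = 55.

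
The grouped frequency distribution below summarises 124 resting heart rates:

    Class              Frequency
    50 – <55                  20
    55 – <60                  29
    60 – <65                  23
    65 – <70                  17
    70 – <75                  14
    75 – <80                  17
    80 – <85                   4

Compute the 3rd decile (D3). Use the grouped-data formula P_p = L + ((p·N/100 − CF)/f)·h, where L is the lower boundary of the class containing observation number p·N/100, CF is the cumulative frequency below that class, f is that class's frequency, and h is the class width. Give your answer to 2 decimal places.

N = 124; target position k = 30/100 · 124 = 37.2.
Cumulative frequencies: 20, 49, 72, 89, 103, 120, 124.
Observation 37.2 falls in the class 55 – <60.
L = 55, CF = 20, f = 29, h = 5.
P30 = 55 + ((37.2 − 20)/29)·5 = 55 + 2.96552 = 57.9655.

57.97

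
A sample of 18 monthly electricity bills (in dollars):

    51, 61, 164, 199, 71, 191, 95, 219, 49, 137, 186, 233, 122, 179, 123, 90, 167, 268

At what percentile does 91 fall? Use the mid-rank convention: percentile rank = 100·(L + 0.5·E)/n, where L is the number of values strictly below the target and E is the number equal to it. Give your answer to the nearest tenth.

Sorted: 49, 51, 61, 71, 90, 95, 122, 123, 137, 164, 167, 179, 186, 191, 199, 219, 233, 268.
Count below 91: L = 5; count equal: E = 0; n = 18.
Percentile rank = 100·(5 + 0.5·0)/18 = 100·5/18 = 27.78.

27.8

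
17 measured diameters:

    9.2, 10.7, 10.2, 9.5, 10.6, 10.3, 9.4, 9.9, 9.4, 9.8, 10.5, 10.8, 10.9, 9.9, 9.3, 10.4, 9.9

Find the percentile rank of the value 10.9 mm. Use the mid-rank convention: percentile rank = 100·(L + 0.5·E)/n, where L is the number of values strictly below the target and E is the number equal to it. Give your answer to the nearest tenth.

97.1

Sorted: 9.2, 9.3, 9.4, 9.4, 9.5, 9.8, 9.9, 9.9, 9.9, 10.2, 10.3, 10.4, 10.5, 10.6, 10.7, 10.8, 10.9.
Count below 10.9: L = 16; count equal: E = 1; n = 17.
Percentile rank = 100·(16 + 0.5·1)/17 = 100·16.5/17 = 97.06.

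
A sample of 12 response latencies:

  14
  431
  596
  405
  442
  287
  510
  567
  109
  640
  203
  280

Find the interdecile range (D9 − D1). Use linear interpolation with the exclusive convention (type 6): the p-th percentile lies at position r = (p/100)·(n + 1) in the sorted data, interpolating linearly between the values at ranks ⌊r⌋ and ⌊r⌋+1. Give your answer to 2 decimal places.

Sorted: 14, 109, 203, 280, 287, 405, 431, 442, 510, 567, 596, 640.
n = 12.
P10: r = 1.3; ranks 1–2 are 14, 109; interpolating gives 42.5.
P90: r = 11.7; ranks 11–12 are 596, 640; interpolating gives 626.8.
Difference: 626.8 − 42.5 = 584.3.

584.30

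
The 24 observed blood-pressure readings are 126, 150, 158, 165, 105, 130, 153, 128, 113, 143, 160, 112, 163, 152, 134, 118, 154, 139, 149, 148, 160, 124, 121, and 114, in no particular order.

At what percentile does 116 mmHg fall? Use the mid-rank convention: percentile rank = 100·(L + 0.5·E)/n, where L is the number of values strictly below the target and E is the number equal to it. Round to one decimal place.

16.7

Sorted: 105, 112, 113, 114, 118, 121, 124, 126, 128, 130, 134, 139, 143, 148, 149, 150, 152, 153, 154, 158, 160, 160, 163, 165.
Count below 116: L = 4; count equal: E = 0; n = 24.
Percentile rank = 100·(4 + 0.5·0)/24 = 100·4/24 = 16.67.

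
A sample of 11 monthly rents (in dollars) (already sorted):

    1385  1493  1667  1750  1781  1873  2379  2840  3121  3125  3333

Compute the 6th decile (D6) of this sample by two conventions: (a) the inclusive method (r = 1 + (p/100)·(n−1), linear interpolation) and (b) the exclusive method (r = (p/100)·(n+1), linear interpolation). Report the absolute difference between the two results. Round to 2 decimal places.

92.20

n = 11.
(a) r = 7 → value at rank 7 = 2379.
(b) r = 7.2; between ranks 7 (2379) and 8 (2840): 2471.2.
|2379 − 2471.2| = 92.2.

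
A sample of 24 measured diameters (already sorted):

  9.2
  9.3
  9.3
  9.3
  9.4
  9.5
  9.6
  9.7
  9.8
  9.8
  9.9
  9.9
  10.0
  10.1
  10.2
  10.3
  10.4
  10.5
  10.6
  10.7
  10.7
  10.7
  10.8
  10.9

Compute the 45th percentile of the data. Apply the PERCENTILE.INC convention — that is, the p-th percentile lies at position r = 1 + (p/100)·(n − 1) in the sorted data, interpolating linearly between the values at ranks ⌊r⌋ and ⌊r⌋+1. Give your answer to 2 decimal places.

9.90

n = 24.
r = 1 + (45/100)·(24 − 1) = 1 + 10.35 = 11.35.
Rank 11 is 9.9 and rank 12 is 9.9.
Interpolate: 9.9 + 0.35·(9.9 − 9.9) = 9.9 + 0.35·0 = 9.9.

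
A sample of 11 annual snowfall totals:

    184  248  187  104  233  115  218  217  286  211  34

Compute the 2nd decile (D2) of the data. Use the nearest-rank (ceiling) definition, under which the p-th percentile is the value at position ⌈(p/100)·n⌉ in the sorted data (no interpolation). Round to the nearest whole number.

115

Sorted: 34, 104, 115, 184, 187, 211, 217, 218, 233, 248, 286.
n = 11.
Position = ⌈20/100 · 11⌉ = ⌈2.2⌉ = 3.
The value at rank 3 is 115.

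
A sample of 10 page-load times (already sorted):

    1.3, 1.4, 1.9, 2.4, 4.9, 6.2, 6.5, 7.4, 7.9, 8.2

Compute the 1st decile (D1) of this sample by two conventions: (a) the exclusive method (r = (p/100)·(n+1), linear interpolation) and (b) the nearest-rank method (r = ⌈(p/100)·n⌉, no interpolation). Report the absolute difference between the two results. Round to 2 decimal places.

0.01

n = 10.
(a) r = 1.1; between ranks 1 (1.3) and 2 (1.4): 1.31.
(b) the nearest-rank method: rank 1 → 1.3.
|1.31 − 1.3| = 0.01.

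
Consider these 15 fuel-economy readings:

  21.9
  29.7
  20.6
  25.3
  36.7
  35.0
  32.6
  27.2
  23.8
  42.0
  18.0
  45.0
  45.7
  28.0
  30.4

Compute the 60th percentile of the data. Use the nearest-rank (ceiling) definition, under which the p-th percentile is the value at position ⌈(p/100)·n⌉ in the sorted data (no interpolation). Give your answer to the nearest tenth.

Sorted: 18.0, 20.6, 21.9, 23.8, 25.3, 27.2, 28.0, 29.7, 30.4, 32.6, 35.0, 36.7, 42.0, 45.0, 45.7.
n = 15.
Position = ⌈60/100 · 15⌉ = ⌈9⌉ = 9.
The value at rank 9 is 30.4.

30.4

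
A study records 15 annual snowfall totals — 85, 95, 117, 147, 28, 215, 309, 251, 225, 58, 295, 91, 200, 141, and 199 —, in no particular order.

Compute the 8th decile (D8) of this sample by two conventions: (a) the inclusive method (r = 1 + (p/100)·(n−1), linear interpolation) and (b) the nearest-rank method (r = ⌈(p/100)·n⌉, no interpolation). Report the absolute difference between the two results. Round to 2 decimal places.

Sorted: 28, 58, 85, 91, 95, 117, 141, 147, 199, 200, 215, 225, 251, 295, 309.
n = 15.
(a) r = 12.2; between ranks 12 (225) and 13 (251): 230.2.
(b) the nearest-rank method: rank 12 → 225.
|230.2 − 225| = 5.2.

5.20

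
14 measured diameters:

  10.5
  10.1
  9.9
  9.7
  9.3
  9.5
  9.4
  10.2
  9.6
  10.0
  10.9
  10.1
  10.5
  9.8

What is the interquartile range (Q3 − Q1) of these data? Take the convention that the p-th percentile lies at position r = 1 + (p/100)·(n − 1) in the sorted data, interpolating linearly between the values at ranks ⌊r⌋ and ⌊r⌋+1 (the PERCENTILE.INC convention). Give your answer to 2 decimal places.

0.55

Sorted: 9.3, 9.4, 9.5, 9.6, 9.7, 9.8, 9.9, 10.0, 10.1, 10.1, 10.2, 10.5, 10.5, 10.9.
n = 14.
P25: r = 4.25; ranks 4–5 are 9.6, 9.7; interpolating gives 9.625.
P75: r = 10.75; ranks 10–11 are 10.1, 10.2; interpolating gives 10.175.
Difference: 10.175 − 9.625 = 0.55.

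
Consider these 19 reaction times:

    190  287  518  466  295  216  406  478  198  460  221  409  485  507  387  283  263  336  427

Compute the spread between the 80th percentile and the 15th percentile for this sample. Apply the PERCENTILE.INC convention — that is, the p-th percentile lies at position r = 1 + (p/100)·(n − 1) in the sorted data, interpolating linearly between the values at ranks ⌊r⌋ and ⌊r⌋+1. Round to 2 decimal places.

Sorted: 190, 198, 216, 221, 263, 283, 287, 295, 336, 387, 406, 409, 427, 460, 466, 478, 485, 507, 518.
n = 19.
P15: r = 3.7; ranks 3–4 are 216, 221; interpolating gives 219.5.
P80: r = 15.4; ranks 15–16 are 466, 478; interpolating gives 470.8.
Difference: 470.8 − 219.5 = 251.3.

251.30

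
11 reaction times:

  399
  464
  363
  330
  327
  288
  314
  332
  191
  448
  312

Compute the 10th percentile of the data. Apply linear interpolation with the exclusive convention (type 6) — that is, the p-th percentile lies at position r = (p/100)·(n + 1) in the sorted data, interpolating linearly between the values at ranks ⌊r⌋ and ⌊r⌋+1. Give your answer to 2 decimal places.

210.40

Sorted: 191, 288, 312, 314, 327, 330, 332, 363, 399, 448, 464.
n = 11.
r = (10/100)·(11 + 1) = 1.2.
Rank 1 is 191 and rank 2 is 288.
Interpolate: 191 + 0.2·(288 − 191) = 191 + 0.2·97 = 210.4.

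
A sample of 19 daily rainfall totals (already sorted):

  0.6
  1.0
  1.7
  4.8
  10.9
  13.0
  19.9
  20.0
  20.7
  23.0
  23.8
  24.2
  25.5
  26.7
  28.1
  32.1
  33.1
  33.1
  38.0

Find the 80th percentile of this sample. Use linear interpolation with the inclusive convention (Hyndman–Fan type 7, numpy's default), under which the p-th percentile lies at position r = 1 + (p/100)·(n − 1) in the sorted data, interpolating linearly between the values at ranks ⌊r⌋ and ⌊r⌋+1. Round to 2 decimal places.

n = 19.
r = 1 + (80/100)·(19 − 1) = 1 + 14.4 = 15.4.
Rank 15 is 28.1 and rank 16 is 32.1.
Interpolate: 28.1 + 0.4·(32.1 − 28.1) = 28.1 + 0.4·4 = 29.7.

29.70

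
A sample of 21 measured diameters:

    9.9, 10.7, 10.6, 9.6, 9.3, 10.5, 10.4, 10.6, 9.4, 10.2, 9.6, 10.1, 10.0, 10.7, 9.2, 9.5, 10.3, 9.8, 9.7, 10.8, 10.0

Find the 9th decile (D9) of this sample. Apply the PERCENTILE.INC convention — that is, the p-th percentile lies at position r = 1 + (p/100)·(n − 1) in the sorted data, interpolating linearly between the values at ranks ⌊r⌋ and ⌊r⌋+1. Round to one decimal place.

Sorted: 9.2, 9.3, 9.4, 9.5, 9.6, 9.6, 9.7, 9.8, 9.9, 10.0, 10.0, 10.1, 10.2, 10.3, 10.4, 10.5, 10.6, 10.6, 10.7, 10.7, 10.8.
n = 21.
r = 1 + (90/100)·(21 − 1) = 1 + 18 = 19.
r is an integer, so P90 is the value at rank 19: 10.7.

10.7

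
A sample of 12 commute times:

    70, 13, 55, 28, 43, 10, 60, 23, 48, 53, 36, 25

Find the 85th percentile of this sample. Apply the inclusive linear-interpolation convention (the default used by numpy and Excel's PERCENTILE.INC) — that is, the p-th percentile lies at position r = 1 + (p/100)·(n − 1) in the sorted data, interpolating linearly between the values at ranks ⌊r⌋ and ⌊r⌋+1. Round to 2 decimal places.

Sorted: 10, 13, 23, 25, 28, 36, 43, 48, 53, 55, 60, 70.
n = 12.
r = 1 + (85/100)·(12 − 1) = 1 + 9.35 = 10.35.
Rank 10 is 55 and rank 11 is 60.
Interpolate: 55 + 0.35·(60 − 55) = 55 + 0.35·5 = 56.75.

56.75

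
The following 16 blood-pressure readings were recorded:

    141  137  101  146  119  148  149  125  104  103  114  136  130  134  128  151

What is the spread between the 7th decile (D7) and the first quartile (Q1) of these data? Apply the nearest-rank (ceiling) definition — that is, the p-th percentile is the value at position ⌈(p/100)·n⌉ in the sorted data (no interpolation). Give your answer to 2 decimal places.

27.00

Sorted: 101, 103, 104, 114, 119, 125, 128, 130, 134, 136, 137, 141, 146, 148, 149, 151.
n = 16.
P25: rank ⌈25/100·16⌉ = 4 → 114.
P70: rank ⌈70/100·16⌉ = 12 → 141.
Difference: 141 − 114 = 27.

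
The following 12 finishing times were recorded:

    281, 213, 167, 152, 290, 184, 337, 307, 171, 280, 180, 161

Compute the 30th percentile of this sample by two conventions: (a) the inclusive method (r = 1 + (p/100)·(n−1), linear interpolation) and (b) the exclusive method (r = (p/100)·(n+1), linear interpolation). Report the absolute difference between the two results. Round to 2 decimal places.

3.10

Sorted: 152, 161, 167, 171, 180, 184, 213, 280, 281, 290, 307, 337.
n = 12.
(a) r = 4.3; between ranks 4 (171) and 5 (180): 173.7.
(b) r = 3.9; between ranks 3 (167) and 4 (171): 170.6.
|173.7 − 170.6| = 3.1.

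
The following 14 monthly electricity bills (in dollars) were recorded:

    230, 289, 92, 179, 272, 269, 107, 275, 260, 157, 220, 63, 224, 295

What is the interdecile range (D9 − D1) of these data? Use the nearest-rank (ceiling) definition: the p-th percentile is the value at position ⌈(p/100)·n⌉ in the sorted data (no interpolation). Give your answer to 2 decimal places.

197.00

Sorted: 63, 92, 107, 157, 179, 220, 224, 230, 260, 269, 272, 275, 289, 295.
n = 14.
P10: rank ⌈10/100·14⌉ = 2 → 92.
P90: rank ⌈90/100·14⌉ = 13 → 289.
Difference: 289 − 92 = 197.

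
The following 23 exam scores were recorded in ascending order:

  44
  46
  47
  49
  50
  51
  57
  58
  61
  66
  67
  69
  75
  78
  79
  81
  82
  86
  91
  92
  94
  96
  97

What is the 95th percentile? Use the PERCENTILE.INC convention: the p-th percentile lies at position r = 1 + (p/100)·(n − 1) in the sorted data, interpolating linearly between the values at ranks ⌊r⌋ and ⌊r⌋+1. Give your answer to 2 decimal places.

n = 23.
r = 1 + (95/100)·(23 − 1) = 1 + 20.9 = 21.9.
Rank 21 is 94 and rank 22 is 96.
Interpolate: 94 + 0.9·(96 − 94) = 94 + 0.9·2 = 95.8.

95.80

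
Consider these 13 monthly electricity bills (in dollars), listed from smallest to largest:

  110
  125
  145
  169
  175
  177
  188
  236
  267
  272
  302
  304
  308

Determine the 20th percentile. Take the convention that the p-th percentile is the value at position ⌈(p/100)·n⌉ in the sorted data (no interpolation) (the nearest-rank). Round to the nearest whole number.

145

n = 13.
Position = ⌈20/100 · 13⌉ = ⌈2.6⌉ = 3.
The value at rank 3 is 145.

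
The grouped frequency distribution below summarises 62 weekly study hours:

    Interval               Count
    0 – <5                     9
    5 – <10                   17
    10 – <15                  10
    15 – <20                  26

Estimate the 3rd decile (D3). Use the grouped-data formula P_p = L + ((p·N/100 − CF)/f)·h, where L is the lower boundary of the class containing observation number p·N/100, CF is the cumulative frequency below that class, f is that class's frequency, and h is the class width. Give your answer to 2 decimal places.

N = 62; target position k = 30/100 · 62 = 18.6.
Cumulative frequencies: 9, 26, 36, 62.
Observation 18.6 falls in the class 5 – <10.
L = 5, CF = 9, f = 17, h = 5.
P30 = 5 + ((18.6 − 9)/17)·5 = 5 + 2.82353 = 7.82353.

7.82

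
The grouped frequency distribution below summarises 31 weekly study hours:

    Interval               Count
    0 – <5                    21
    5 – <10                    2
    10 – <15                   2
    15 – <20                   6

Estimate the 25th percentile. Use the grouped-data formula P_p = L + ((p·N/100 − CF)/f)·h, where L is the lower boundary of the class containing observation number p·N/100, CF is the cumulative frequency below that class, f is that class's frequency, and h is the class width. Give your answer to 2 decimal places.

N = 31; target position k = 25/100 · 31 = 7.75.
Cumulative frequencies: 21, 23, 25, 31.
Observation 7.75 falls in the class 0 – <5.
L = 0, CF = 0, f = 21, h = 5.
P25 = 0 + ((7.75 − 0)/21)·5 = 0 + 1.84524 = 1.84524.

1.85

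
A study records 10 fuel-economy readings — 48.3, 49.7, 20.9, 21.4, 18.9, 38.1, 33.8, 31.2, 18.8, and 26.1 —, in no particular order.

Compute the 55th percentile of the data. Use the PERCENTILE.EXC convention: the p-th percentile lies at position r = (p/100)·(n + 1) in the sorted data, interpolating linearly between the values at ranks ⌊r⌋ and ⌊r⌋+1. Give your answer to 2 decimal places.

Sorted: 18.8, 18.9, 20.9, 21.4, 26.1, 31.2, 33.8, 38.1, 48.3, 49.7.
n = 10.
r = (55/100)·(10 + 1) = 6.05.
Rank 6 is 31.2 and rank 7 is 33.8.
Interpolate: 31.2 + 0.05·(33.8 − 31.2) = 31.2 + 0.05·2.6 = 31.33.

31.33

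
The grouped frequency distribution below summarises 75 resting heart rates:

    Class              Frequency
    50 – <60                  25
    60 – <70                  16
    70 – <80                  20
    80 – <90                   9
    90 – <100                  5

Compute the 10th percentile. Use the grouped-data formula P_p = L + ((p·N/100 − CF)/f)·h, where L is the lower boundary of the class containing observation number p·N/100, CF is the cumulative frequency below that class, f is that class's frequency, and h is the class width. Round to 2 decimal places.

53.00

N = 75; target position k = 10/100 · 75 = 7.5.
Cumulative frequencies: 25, 41, 61, 70, 75.
Observation 7.5 falls in the class 50 – <60.
L = 50, CF = 0, f = 25, h = 10.
P10 = 50 + ((7.5 − 0)/25)·10 = 50 + 3 = 53.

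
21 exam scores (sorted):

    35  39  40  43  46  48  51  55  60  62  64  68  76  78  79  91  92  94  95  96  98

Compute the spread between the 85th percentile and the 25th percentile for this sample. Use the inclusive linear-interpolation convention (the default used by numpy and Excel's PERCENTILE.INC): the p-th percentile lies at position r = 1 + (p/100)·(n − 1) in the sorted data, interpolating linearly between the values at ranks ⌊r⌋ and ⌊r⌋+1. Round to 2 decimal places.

46.00

n = 21.
P25: r = 6 (integer) → 48.
P85: r = 18 (integer) → 94.
Difference: 94 − 48 = 46.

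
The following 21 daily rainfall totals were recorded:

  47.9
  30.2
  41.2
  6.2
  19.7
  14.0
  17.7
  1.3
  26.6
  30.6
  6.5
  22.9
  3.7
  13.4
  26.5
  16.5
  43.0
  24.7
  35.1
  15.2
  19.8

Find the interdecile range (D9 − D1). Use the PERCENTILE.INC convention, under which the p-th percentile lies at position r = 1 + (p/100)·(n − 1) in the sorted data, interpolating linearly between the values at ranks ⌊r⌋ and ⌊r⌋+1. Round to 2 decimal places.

Sorted: 1.3, 3.7, 6.2, 6.5, 13.4, 14.0, 15.2, 16.5, 17.7, 19.7, 19.8, 22.9, 24.7, 26.5, 26.6, 30.2, 30.6, 35.1, 41.2, 43.0, 47.9.
n = 21.
P10: r = 3 (integer) → 6.2.
P90: r = 19 (integer) → 41.2.
Difference: 41.2 − 6.2 = 35.

35.00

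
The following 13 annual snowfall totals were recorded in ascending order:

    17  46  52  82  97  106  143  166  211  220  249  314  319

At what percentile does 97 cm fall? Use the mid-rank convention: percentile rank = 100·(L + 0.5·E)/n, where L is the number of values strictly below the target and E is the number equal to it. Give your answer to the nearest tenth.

34.6

Count below 97: L = 4; count equal: E = 1; n = 13.
Percentile rank = 100·(4 + 0.5·1)/13 = 100·4.5/13 = 34.62.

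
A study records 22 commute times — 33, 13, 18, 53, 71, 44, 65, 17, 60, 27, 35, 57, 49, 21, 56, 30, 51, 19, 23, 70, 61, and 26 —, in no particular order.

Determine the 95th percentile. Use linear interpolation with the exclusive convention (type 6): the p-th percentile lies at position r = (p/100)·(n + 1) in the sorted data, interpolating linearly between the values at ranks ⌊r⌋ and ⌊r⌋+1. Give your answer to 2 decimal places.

70.85

Sorted: 13, 17, 18, 19, 21, 23, 26, 27, 30, 33, 35, 44, 49, 51, 53, 56, 57, 60, 61, 65, 70, 71.
n = 22.
r = (95/100)·(22 + 1) = 21.85.
Rank 21 is 70 and rank 22 is 71.
Interpolate: 70 + 0.85·(71 − 70) = 70 + 0.85·1 = 70.85.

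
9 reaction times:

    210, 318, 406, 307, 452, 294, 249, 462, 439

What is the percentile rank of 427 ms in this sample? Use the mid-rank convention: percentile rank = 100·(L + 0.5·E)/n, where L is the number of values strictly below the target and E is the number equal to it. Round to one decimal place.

66.7

Sorted: 210, 249, 294, 307, 318, 406, 439, 452, 462.
Count below 427: L = 6; count equal: E = 0; n = 9.
Percentile rank = 100·(6 + 0.5·0)/9 = 100·6/9 = 66.67.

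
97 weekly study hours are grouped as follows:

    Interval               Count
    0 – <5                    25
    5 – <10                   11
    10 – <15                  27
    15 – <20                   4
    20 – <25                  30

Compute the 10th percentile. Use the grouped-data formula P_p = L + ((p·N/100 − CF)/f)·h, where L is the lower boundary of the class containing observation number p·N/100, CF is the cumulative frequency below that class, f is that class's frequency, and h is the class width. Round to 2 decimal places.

N = 97; target position k = 10/100 · 97 = 9.7.
Cumulative frequencies: 25, 36, 63, 67, 97.
Observation 9.7 falls in the class 0 – <5.
L = 0, CF = 0, f = 25, h = 5.
P10 = 0 + ((9.7 − 0)/25)·5 = 0 + 1.94 = 1.94.

1.94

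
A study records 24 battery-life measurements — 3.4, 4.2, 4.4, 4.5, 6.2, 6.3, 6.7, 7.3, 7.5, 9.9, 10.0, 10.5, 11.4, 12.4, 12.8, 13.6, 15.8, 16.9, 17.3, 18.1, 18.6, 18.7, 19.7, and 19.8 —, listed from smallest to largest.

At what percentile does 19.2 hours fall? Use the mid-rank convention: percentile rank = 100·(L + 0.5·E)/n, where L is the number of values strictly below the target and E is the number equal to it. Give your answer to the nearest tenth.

91.7

Count below 19.2: L = 22; count equal: E = 0; n = 24.
Percentile rank = 100·(22 + 0.5·0)/24 = 100·22/24 = 91.67.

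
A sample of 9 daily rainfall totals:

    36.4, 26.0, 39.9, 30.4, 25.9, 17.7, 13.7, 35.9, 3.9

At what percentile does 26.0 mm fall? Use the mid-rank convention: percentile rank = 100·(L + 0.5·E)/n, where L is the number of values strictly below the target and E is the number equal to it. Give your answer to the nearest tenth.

Sorted: 3.9, 13.7, 17.7, 25.9, 26.0, 30.4, 35.9, 36.4, 39.9.
Count below 26.0: L = 4; count equal: E = 1; n = 9.
Percentile rank = 100·(4 + 0.5·1)/9 = 100·4.5/9 = 50.

50.0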